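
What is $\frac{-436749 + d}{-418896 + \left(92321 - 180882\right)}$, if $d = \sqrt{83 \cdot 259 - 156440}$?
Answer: $\frac{436749}{507457} - \frac{i \sqrt{134943}}{507457} \approx 0.86066 - 0.0007239 i$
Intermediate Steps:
$d = i \sqrt{134943}$ ($d = \sqrt{21497 - 156440} = \sqrt{-134943} = i \sqrt{134943} \approx 367.35 i$)
$\frac{-436749 + d}{-418896 + \left(92321 - 180882\right)} = \frac{-436749 + i \sqrt{134943}}{-418896 + \left(92321 - 180882\right)} = \frac{-436749 + i \sqrt{134943}}{-418896 - 88561} = \frac{-436749 + i \sqrt{134943}}{-507457} = \left(-436749 + i \sqrt{134943}\right) \left(- \frac{1}{507457}\right) = \frac{436749}{507457} - \frac{i \sqrt{134943}}{507457}$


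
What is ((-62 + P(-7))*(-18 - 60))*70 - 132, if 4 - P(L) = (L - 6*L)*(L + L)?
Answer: -2358852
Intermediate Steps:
P(L) = 4 + 10*L² (P(L) = 4 - (L - 6*L)*(L + L) = 4 - (-5*L)*2*L = 4 - (-10)*L² = 4 + 10*L²)
((-62 + P(-7))*(-18 - 60))*70 - 132 = ((-62 + (4 + 10*(-7)²))*(-18 - 60))*70 - 132 = ((-62 + (4 + 10*49))*(-78))*70 - 132 = ((-62 + (4 + 490))*(-78))*70 - 132 = ((-62 + 494)*(-78))*70 - 132 = (432*(-78))*70 - 132 = -33696*70 - 132 = -2358720 - 132 = -2358852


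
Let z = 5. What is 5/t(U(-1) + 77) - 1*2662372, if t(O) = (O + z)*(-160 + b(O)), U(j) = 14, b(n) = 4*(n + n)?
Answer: -145173820411/54528 ≈ -2.6624e+6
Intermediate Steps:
b(n) = 8*n (b(n) = 4*(2*n) = 8*n)
t(O) = (-160 + 8*O)*(5 + O) (t(O) = (O + 5)*(-160 + 8*O) = (5 + O)*(-160 + 8*O) = (-160 + 8*O)*(5 + O))
5/t(U(-1) + 77) - 1*2662372 = 5/(-800 - 120*(14 + 77) + 8*(14 + 77)²) - 1*2662372 = 5/(-800 - 120*91 + 8*91²) - 2662372 = 5/(-800 - 10920 + 8*8281) - 2662372 = 5/(-800 - 10920 + 66248) - 2662372 = 5/54528 - 2662372 = -145173820411/54528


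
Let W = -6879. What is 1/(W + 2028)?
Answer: -1/4851 ≈ -0.00020614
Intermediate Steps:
1/(W + 2028) = 1/(-6879 + 2028) = 1/(-4851) = -1/4851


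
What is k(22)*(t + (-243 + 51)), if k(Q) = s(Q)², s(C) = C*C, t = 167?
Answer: -5856400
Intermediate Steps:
s(C) = C²
k(Q) = Q⁴ (k(Q) = (Q²)² = Q⁴)
k(22)*(t + (-243 + 51)) = 22⁴*(167 + (-243 + 51)) = 234256*(167 - 192) = 234256*(-25) = -5856400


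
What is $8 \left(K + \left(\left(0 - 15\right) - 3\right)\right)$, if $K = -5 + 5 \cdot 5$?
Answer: $16$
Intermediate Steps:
$K = 20$ ($K = -5 + 25 = 20$)
$8 \left(K + \left(\left(0 - 15\right) - 3\right)\right) = 8 \left(20 + \left(\left(0 - 15\right) - 3\right)\right) = 8 \left(20 - 18\right) = 8 \cdot 2 = 16$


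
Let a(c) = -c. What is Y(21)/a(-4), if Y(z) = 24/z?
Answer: 2/7 ≈ 0.28571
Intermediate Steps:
Y(21)/a(-4) = (24/21)/((-1*(-4))) = (24*(1/21))/4 = (8/7)*(¼) = 2/7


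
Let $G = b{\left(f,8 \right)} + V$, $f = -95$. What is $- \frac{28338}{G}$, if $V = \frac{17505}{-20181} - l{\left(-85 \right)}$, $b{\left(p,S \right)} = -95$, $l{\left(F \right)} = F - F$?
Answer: $\frac{95314863}{322450} \approx 295.6$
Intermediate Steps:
$l{\left(F \right)} = 0$
$V = - \frac{5835}{6727}$ ($V = \frac{17505}{-20181} - 0 = 17505 \left(- \frac{1}{20181}\right) + 0 = - \frac{5835}{6727} + 0 = - \frac{5835}{6727} \approx -0.8674$)
$G = - \frac{644900}{6727}$ ($G = -95 - \frac{5835}{6727} = - \frac{644900}{6727} \approx -95.867$)
$- \frac{28338}{G} = - \frac{28338}{- \frac{644900}{6727}} = \left(-28338\right) \left(- \frac{6727}{644900}\right) = \frac{95314863}{322450}$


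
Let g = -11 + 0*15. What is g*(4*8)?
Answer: -352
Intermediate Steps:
g = -11 (g = -11 + 0 = -11)
g*(4*8) = -44*8 = -11*32 = -352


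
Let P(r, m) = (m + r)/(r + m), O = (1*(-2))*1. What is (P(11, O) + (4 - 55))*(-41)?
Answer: 2050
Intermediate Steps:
O = -2 (O = -2*1 = -2)
P(r, m) = 1 (P(r, m) = (m + r)/(m + r) = 1)
(P(11, O) + (4 - 55))*(-41) = (1 + (4 - 55))*(-41) = (1 - 51)*(-41) = -50*(-41) = 2050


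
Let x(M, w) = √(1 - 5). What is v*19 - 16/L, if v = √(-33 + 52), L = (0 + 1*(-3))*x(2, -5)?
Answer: 19*√19 - 8*I/3 ≈ 82.819 - 2.6667*I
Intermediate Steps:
x(M, w) = 2*I (x(M, w) = √(-4) = 2*I)
L = -6*I (L = (0 + 1*(-3))*(2*I) = (0 - 3)*(2*I) = -6*I ≈ -6.0*I)
v = √19 ≈ 4.3589
v*19 - 16/L = √19*19 - 16*I/6 = 19*√19 - 8*I/3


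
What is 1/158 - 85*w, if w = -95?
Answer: 1275851/158 ≈ 8075.0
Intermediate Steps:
1/158 - 85*w = 1/158 - 85*(-95) = 1/158 + 8075 = 1275851/158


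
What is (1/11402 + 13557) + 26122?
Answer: 452419959/11402 ≈ 39679.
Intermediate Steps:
(1/11402 + 13557) + 26122 = 154576915/11402 + 26122 = 452419959/11402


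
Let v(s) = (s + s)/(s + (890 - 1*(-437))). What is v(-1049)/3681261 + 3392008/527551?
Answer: 1735673926529233/269945356131729 ≈ 6.4297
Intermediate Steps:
v(s) = 2*s/(1327 + s) (v(s) = (2*s)/(s + (890 + 437)) = (2*s)/(s + 1327) = (2*s)/(1327 + s) = 2*s/(1327 + s))
v(-1049)/3681261 + 3392008/527551 = (2*(-1049)/(1327 - 1049))/3681261 + 3392008/527551 = (2*(-1049)/278)*(1/3681261) + 3392008*(1/527551) = (2*(-1049)*(1/278))*(1/3681261) + 3392008/527551 = -1049/139*1/3681261 + 3392008/527551 = -1049/511695279 + 3392008/527551 = 1735673926529233/269945356131729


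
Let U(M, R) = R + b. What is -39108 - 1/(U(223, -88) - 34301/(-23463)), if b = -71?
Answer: -144555502665/3696316 ≈ -39108.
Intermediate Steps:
U(M, R) = -71 + R (U(M, R) = R - 71 = -71 + R)
-39108 - 1/(U(223, -88) - 34301/(-23463)) = -39108 - 1/((-71 - 88) - 34301/(-23463)) = -39108 - 1/(-159 - 34301*(-1/23463)) = -39108 - 1/(-159 + 34301/23463) = -39108 - 1/(-3696316/23463) = -39108 - 1*(-23463/3696316) = -39108 + 23463/3696316 = -144555502665/3696316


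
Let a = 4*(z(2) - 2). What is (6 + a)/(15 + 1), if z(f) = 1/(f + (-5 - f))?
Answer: -7/40 ≈ -0.17500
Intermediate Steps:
z(f) = -⅕ (z(f) = 1/(-5) = -⅕)
a = -44/5 (a = 4*(-⅕ - 2) = 4*(-11/5) = -44/5 ≈ -8.8000)
(6 + a)/(15 + 1) = (6 - 44/5)/(15 + 1) = -14/5/16 = -14/5*1/16 = -7/40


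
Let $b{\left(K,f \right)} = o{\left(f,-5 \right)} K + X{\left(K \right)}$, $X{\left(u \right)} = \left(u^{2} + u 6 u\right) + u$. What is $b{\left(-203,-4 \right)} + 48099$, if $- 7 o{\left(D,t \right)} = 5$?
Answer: $336504$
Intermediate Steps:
$X{\left(u \right)} = u + 7 u^{2}$ ($X{\left(u \right)} = \left(u^{2} + 6 u u\right) + u = \left(u^{2} + 6 u^{2}\right) + u = 7 u^{2} + u = u + 7 u^{2}$)
$o{\left(D,t \right)} = - \frac{5}{7}$ ($o{\left(D,t \right)} = \left(- \frac{1}{7}\right) 5 = - \frac{5}{7}$)
$b{\left(K,f \right)} = - \frac{5 K}{7} + K \left(1 + 7 K\right)$
$b{\left(-203,-4 \right)} + 48099 = \frac{1}{7} \left(-203\right) \left(2 + 49 \left(-203\right)\right) + 48099 = \frac{1}{7} \left(-203\right) \left(2 - 9947\right) + 48099 = \frac{1}{7} \left(-203\right) \left(-9945\right) + 48099 = 288405 + 48099 = 336504$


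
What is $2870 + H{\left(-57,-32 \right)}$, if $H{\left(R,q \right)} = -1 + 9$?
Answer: $2878$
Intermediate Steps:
$H{\left(R,q \right)} = 8$
$2870 + H{\left(-57,-32 \right)} = 2870 + 8 = 2878$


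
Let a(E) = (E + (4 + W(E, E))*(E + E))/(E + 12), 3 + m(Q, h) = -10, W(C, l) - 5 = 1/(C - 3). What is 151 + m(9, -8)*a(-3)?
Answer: 2087/9 ≈ 231.89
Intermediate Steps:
W(C, l) = 5 + 1/(-3 + C) (W(C, l) = 5 + 1/(C - 3) = 5 + 1/(-3 + C))
m(Q, h) = -13 (m(Q, h) = -3 - 10 = -13)
a(E) = (E + 2*E*(4 + (-14 + 5*E)/(-3 + E)))/(12 + E) (a(E) = (E + (4 + (-14 + 5*E)/(-3 + E))*(E + E))/(E + 12) = (E + (4 + (-14 + 5*E)/(-3 + E))*(2*E))/(12 + E) = (E + 2*E*(4 + (-14 + 5*E)/(-3 + E)))/(12 + E))
151 + m(9, -8)*a(-3) = 151 - (-39)*(-55 + 19*(-3))/((-3 - 3)*(12 - 3)) = 151 - (-39)*(-55 - 57)/((-6)*9) = 151 - (-39)*(-1)*(-112)/(6*9) = 151 - 13*(-56/9) = 151 + 728/9 = 2087/9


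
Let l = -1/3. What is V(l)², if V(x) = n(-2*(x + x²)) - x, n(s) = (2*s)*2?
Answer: 361/81 ≈ 4.4568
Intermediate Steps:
n(s) = 4*s
l = -⅓ (l = -1*⅓ = -⅓ ≈ -0.33333)
V(x) = -9*x - 8*x² (V(x) = 4*(-2*(x + x²)) - x = 4*(-2*x - 2*x²) - x = (-8*x - 8*x²) - x = -9*x - 8*x²)
V(l)² = (-(-9 - 8*(-⅓))/3)² = (-(-9 + 8/3)/3)² = (-⅓*(-19/3))² = (19/9)² = 361/81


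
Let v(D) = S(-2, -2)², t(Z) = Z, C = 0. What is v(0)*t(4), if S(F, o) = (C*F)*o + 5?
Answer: 100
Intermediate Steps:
S(F, o) = 5 (S(F, o) = (0*F)*o + 5 = 0*o + 5 = 0 + 5 = 5)
v(D) = 25 (v(D) = 5² = 25)
v(0)*t(4) = 25*4 = 100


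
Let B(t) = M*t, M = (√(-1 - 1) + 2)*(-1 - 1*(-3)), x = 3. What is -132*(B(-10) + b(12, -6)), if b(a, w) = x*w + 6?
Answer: 6864 + 2640*I*√2 ≈ 6864.0 + 3733.5*I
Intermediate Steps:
M = 4 + 2*I*√2 (M = (√(-2) + 2)*(-1 + 3) = (I*√2 + 2)*2 = (2 + I*√2)*2 = 4 + 2*I*√2 ≈ 4.0 + 2.8284*I)
b(a, w) = 6 + 3*w (b(a, w) = 3*w + 6 = 6 + 3*w)
B(t) = t*(4 + 2*I*√2) (B(t) = (4 + 2*I*√2)*t = t*(4 + 2*I*√2))
-132*(B(-10) + b(12, -6)) = -132*(2*(-10)*(2 + I*√2) + (6 + 3*(-6))) = -132*((-40 - 20*I*√2) + (6 - 18)) = -132*((-40 - 20*I*√2) - 12) = -132*(-52 - 20*I*√2) = 6864 + 2640*I*√2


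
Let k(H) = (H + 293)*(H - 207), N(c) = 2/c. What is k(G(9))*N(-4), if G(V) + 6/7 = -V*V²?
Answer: -10027182/49 ≈ -2.0464e+5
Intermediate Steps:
G(V) = -6/7 - V³ (G(V) = -6/7 - V*V² = -6/7 - V³)
k(H) = (-207 + H)*(293 + H) (k(H) = (293 + H)*(-207 + H) = (-207 + H)*(293 + H))
k(G(9))*N(-4) = (-60651 + (-6/7 - 1*9³)² + 86*(-6/7 - 1*9³))*(2/(-4)) = (-60651 + (-6/7 - 1*729)² + 86*(-6/7 - 1*729))*(2*(-¼)) = (-60651 + (-6/7 - 729)² + 86*(-6/7 - 729))*(-½) = (-60651 + (-5109/7)² + 86*(-5109/7))*(-½) = (-60651 + 26101881/49 - 439374/7)*(-½) = (20054364/49)*(-½) = -10027182/49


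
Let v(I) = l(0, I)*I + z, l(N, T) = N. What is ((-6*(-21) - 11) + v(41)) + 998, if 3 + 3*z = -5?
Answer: 3331/3 ≈ 1110.3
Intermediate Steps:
z = -8/3 (z = -1 + (1/3)*(-5) = -1 - 5/3 = -8/3 ≈ -2.6667)
v(I) = -8/3 (v(I) = 0*I - 8/3 = 0 - 8/3 = -8/3)
((-6*(-21) - 11) + v(41)) + 998 = ((-6*(-21) - 11) - 8/3) + 998 = ((126 - 11) - 8/3) + 998 = (115 - 8/3) + 998 = 337/3 + 998 = 3331/3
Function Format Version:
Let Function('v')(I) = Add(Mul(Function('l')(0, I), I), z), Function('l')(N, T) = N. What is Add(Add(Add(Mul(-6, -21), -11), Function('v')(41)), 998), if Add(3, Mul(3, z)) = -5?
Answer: Rational(3331, 3) ≈ 1110.3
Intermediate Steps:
z = Rational(-8, 3) (z = Add(-1, Mul(Rational(1, 3), -5)) = Add(-1, Rational(-5, 3)) = Rational(-8, 3) ≈ -2.6667)
Function('v')(I) = Rational(-8, 3) (Function('v')(I) = Add(Mul(0, I), Rational(-8, 3)) = Add(0, Rational(-8, 3)) = Rational(-8, 3))
Add(Add(Add(Mul(-6, -21), -11), Function('v')(41)), 998) = Add(Add(Add(Mul(-6, -21), -11), Rational(-8, 3)), 998) = Add(Add(Add(126, -11), Rational(-8, 3)), 998) = Add(Add(115, Rational(-8, 3)), 998) = Add(Rational(337, 3), 998) = Rational(3331, 3)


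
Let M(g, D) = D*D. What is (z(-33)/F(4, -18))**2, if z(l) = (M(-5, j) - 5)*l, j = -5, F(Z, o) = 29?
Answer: 435600/841 ≈ 517.96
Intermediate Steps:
M(g, D) = D**2
z(l) = 20*l (z(l) = ((-5)**2 - 5)*l = (25 - 5)*l = 20*l)
(z(-33)/F(4, -18))**2 = ((20*(-33))/29)**2 = (-660*1/29)**2 = (-660/29)**2 = 435600/841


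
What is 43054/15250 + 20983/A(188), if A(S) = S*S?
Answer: 920845663/269498000 ≈ 3.4169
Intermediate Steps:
A(S) = S²
43054/15250 + 20983/A(188) = 43054/15250 + 20983/(188²) = 43054*(1/15250) + 20983/35344 = 21527/7625 + 20983*(1/35344) = 21527/7625 + 20983/35344 = 920845663/269498000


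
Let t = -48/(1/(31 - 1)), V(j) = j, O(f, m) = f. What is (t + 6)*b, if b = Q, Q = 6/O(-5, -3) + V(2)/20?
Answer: 7887/5 ≈ 1577.4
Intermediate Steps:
Q = -11/10 (Q = 6/(-5) + 2/20 = 6*(-⅕) + 2*(1/20) = -6/5 + ⅒ = -11/10 ≈ -1.1000)
t = -1440 (t = -48/(1/30) = -48/1/30 = -48*30 = -1440)
b = -11/10 ≈ -1.1000
(t + 6)*b = (-1440 + 6)*(-11/10) = -1434*(-11/10) = 7887/5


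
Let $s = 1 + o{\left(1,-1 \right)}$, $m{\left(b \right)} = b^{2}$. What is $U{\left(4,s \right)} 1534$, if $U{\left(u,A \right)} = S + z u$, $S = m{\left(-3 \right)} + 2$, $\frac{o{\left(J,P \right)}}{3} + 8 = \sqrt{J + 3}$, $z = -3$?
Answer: $-1534$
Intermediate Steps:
$o{\left(J,P \right)} = -24 + 3 \sqrt{3 + J}$ ($o{\left(J,P \right)} = -24 + 3 \sqrt{J + 3} = -24 + 3 \sqrt{3 + J}$)
$S = 11$ ($S = \left(-3\right)^{2} + 2 = 9 + 2 = 11$)
$s = -17$ ($s = 1 - \left(24 - 3 \sqrt{3 + 1}\right) = 1 - \left(24 - 3 \sqrt{4}\right) = 1 + \left(-24 + 3 \cdot 2\right) = 1 + \left(-24 + 6\right) = 1 - 18 = -17$)
$U{\left(u,A \right)} = 11 - 3 u$
$U{\left(4,s \right)} 1534 = \left(11 - 12\right) 1534 = \left(-1\right) 1534 = -1534$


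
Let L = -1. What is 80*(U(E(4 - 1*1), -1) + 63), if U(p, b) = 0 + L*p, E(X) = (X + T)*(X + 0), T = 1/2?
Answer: 4200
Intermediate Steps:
T = ½ ≈ 0.50000
E(X) = X*(½ + X) (E(X) = (X + ½)*(X + 0) = (½ + X)*X = X*(½ + X))
U(p, b) = -p (U(p, b) = 0 - p = -p)
80*(U(E(4 - 1*1), -1) + 63) = 80*(-(4 - 1*1)*(½ + (4 - 1*1)) + 63) = 80*(-(4 - 1)*(½ + (4 - 1)) + 63) = 80*(-3*(½ + 3) + 63) = 80*(-3*7/2 + 63) = 80*(-1*21/2 + 63) = 80*(-21/2 + 63) = 80*(105/2) = 4200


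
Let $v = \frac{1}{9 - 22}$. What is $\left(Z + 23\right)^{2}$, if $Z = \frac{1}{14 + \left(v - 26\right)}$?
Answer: $\frac{12945604}{24649} \approx 525.2$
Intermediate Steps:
$v = - \frac{1}{13}$ ($v = \frac{1}{-13} = - \frac{1}{13} \approx -0.076923$)
$Z = - \frac{13}{157}$ ($Z = \frac{1}{14 - \frac{339}{13}} = \frac{1}{- \frac{157}{13}} = - \frac{13}{157} \approx -0.082803$)
$\left(Z + 23\right)^{2} = \left(- \frac{13}{157} + 23\right)^{2} = \left(\frac{3598}{157}\right)^{2} = \frac{12945604}{24649}$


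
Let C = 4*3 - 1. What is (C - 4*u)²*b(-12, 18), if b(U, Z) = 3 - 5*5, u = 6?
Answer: -3718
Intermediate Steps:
b(U, Z) = -22 (b(U, Z) = 3 - 25 = -22)
C = 11 (C = 12 - 1 = 11)
(C - 4*u)²*b(-12, 18) = (11 - 4*6)²*(-22) = (11 - 24)²*(-22) = (-13)²*(-22) = 169*(-22) = -3718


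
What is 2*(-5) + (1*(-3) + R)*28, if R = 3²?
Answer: 158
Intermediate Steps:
R = 9
2*(-5) + (1*(-3) + R)*28 = 2*(-5) + (1*(-3) + 9)*28 = -10 + (-3 + 9)*28 = -10 + 6*28 = -10 + 168 = 158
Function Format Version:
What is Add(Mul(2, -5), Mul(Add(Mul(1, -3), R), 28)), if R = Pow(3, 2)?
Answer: 158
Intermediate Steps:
R = 9
Add(Mul(2, -5), Mul(Add(Mul(1, -3), R), 28)) = Add(Mul(2, -5), Mul(Add(Mul(1, -3), 9), 28)) = Add(-10, Mul(Add(-3, 9), 28)) = Add(-10, Mul(6, 28)) = Add(-10, 168) = 158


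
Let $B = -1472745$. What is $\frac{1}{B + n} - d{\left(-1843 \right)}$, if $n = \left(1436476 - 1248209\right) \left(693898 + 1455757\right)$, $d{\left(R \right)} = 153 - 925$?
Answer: $\frac{312434286608081}{404707625140} \approx 772.0$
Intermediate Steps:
$d{\left(R \right)} = -772$
$n = 404709097885$ ($n = 188267 \cdot 2149655 = 404709097885$)
$\frac{1}{B + n} - d{\left(-1843 \right)} = \frac{1}{-1472745 + 404709097885} - -772 = \frac{1}{404707625140} + 772 = \frac{312434286608081}{404707625140}$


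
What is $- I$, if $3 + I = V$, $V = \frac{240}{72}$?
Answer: $- \frac{1}{3} \approx -0.33333$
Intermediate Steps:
$V = \frac{10}{3}$ ($V = 240 \cdot \frac{1}{72} = \frac{10}{3} \approx 3.3333$)
$I = \frac{1}{3}$ ($I = -3 + \frac{10}{3} = \frac{1}{3} \approx 0.33333$)
$- I = \left(-1\right) \frac{1}{3} = - \frac{1}{3}$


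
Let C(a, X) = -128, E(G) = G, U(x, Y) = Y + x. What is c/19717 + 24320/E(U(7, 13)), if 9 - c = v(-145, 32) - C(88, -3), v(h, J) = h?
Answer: 23975898/19717 ≈ 1216.0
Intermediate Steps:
c = 26 (c = 9 - (-145 - 1*(-128)) = 9 - (-145 + 128) = 9 - 1*(-17) = 9 + 17 = 26)
c/19717 + 24320/E(U(7, 13)) = 26/19717 + 24320/(13 + 7) = 26*(1/19717) + 24320/20 = 26/19717 + 24320*(1/20) = 26/19717 + 1216 = 23975898/19717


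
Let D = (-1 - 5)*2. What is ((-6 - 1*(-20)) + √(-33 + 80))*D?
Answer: -168 - 12*√47 ≈ -250.27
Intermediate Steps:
D = -12 (D = -6*2 = -12)
((-6 - 1*(-20)) + √(-33 + 80))*D = ((-6 - 1*(-20)) + √(-33 + 80))*(-12) = ((-6 + 20) + √47)*(-12) = (14 + √47)*(-12) = -168 - 12*√47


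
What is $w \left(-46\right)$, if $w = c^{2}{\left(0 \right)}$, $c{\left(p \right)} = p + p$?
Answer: $0$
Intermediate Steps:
$c{\left(p \right)} = 2 p$
$w = 0$ ($w = \left(2 \cdot 0\right)^{2} = 0^{2} = 0$)
$w \left(-46\right) = 0 \left(-46\right) = 0$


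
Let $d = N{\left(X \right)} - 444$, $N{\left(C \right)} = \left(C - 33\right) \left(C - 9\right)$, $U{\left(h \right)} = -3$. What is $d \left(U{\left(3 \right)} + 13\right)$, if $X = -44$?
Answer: $36370$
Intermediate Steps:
$N{\left(C \right)} = \left(-33 + C\right) \left(-9 + C\right)$
$d = 3637$ ($d = \left(297 + \left(-44\right)^{2} - -1848\right) - 444 = \left(297 + 1936 + 1848\right) - 444 = 4081 - 444 = 3637$)
$d \left(U{\left(3 \right)} + 13\right) = 3637 \left(-3 + 13\right) = 3637 \cdot 10 = 36370$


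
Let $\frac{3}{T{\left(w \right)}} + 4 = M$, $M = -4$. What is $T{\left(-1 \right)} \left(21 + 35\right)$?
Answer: $-21$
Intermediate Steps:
$T{\left(w \right)} = - \frac{3}{8}$ ($T{\left(w \right)} = \frac{3}{-4 - 4} = \frac{3}{-8} = 3 \left(- \frac{1}{8}\right) = - \frac{3}{8}$)
$T{\left(-1 \right)} \left(21 + 35\right) = - \frac{3 \left(21 + 35\right)}{8} = \left(- \frac{3}{8}\right) 56 = -21$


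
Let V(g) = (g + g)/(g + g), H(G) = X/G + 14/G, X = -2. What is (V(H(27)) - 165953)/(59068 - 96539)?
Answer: 165952/37471 ≈ 4.4288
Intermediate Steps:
H(G) = 12/G (H(G) = -2/G + 14/G = 12/G)
V(g) = 1 (V(g) = (2*g)/((2*g)) = (2*g)*(1/(2*g)) = 1)
(V(H(27)) - 165953)/(59068 - 96539) = (1 - 165953)/(59068 - 96539) = -165952/(-37471) = -165952*(-1/37471) = 165952/37471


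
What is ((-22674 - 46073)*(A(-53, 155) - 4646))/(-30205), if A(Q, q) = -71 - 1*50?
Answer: -46816707/4315 ≈ -10850.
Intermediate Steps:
A(Q, q) = -121 (A(Q, q) = -71 - 50 = -121)
((-22674 - 46073)*(A(-53, 155) - 4646))/(-30205) = ((-22674 - 46073)*(-121 - 4646))/(-30205) = -68747*(-4767)*(-1/30205) = 327716949*(-1/30205) = -46816707/4315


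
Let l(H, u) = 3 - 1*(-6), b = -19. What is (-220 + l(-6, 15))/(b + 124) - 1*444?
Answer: -46831/105 ≈ -446.01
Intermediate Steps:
l(H, u) = 9 (l(H, u) = 3 + 6 = 9)
(-220 + l(-6, 15))/(b + 124) - 1*444 = (-220 + 9)/(-19 + 124) - 1*444 = -211/105 - 444 = -46831/105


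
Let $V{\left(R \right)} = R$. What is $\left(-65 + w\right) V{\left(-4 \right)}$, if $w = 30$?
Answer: $140$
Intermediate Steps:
$\left(-65 + w\right) V{\left(-4 \right)} = \left(-65 + 30\right) \left(-4\right) = \left(-35\right) \left(-4\right) = 140$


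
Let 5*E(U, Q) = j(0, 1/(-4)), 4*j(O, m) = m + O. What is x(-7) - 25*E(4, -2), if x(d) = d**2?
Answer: 789/16 ≈ 49.313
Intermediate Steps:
j(O, m) = O/4 + m/4 (j(O, m) = (m + O)/4 = (O + m)/4 = O/4 + m/4)
E(U, Q) = -1/80 (E(U, Q) = ((1/4)*0 + (1/4)/(-4))/5 = (0 + (1/4)*(-1/4))/5 = (0 - 1/16)/5 = (1/5)*(-1/16) = -1/80)
x(-7) - 25*E(4, -2) = (-7)**2 - 25*(-1/80) = 49 + 5/16 = 789/16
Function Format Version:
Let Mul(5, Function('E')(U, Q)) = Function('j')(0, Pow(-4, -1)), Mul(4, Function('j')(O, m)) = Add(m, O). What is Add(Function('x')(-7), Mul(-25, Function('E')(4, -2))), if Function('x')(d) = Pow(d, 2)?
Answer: Rational(789, 16) ≈ 49.313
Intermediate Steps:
Function('j')(O, m) = Add(Mul(Rational(1, 4), O), Mul(Rational(1, 4), m)) (Function('j')(O, m) = Mul(Rational(1, 4), Add(m, O)) = Mul(Rational(1, 4), Add(O, m)) = Add(Mul(Rational(1, 4), O), Mul(Rational(1, 4), m)))
Function('E')(U, Q) = Rational(-1, 80) (Function('E')(U, Q) = Mul(Rational(1, 5), Add(Mul(Rational(1, 4), 0), Mul(Rational(1, 4), Pow(-4, -1)))) = Mul(Rational(1, 5), Add(0, Mul(Rational(1, 4), Rational(-1, 4)))) = Mul(Rational(1, 5), Add(0, Rational(-1, 16))) = Mul(Rational(1, 5), Rational(-1, 16)) = Rational(-1, 80))
Add(Function('x')(-7), Mul(-25, Function('E')(4, -2))) = Add(Pow(-7, 2), Mul(-25, Rational(-1, 80))) = Add(49, Rational(5, 16)) = Rational(789, 16)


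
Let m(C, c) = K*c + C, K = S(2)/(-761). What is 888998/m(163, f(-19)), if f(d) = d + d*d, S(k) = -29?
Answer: 676527478/133961 ≈ 5050.2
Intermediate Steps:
f(d) = d + d**2
K = 29/761 (K = -29/(-761) = -29*(-1/761) = 29/761 ≈ 0.038108)
m(C, c) = C + 29*c/761 (m(C, c) = 29*c/761 + C = C + 29*c/761)
888998/m(163, f(-19)) = 888998/(163 + 29*(-19*(1 - 19))/761) = 888998/(163 + 29*(-19*(-18))/761) = 888998/(163 + (29/761)*342) = 888998/(163 + 9918/761) = 888998/(133961/761) = 888998*(761/133961) = 676527478/133961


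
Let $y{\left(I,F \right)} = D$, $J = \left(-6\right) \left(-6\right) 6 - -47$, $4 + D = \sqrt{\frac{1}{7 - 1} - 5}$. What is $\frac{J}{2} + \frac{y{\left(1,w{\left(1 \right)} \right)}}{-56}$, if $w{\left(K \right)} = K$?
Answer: $\frac{921}{7} - \frac{i \sqrt{174}}{336} \approx 131.57 - 0.039259 i$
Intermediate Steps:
$D = -4 + \frac{i \sqrt{174}}{6}$ ($D = -4 + \sqrt{\frac{1}{7 - 1} - 5} = -4 + \sqrt{\frac{1}{6} - 5} = -4 + \sqrt{- \frac{29}{6}} = -4 + \frac{i \sqrt{174}}{6} \approx -4.0 + 2.1985 i$)
$J = 263$ ($J = 36 \cdot 6 + 47 = 216 + 47 = 263$)
$y{\left(I,F \right)} = -4 + \frac{i \sqrt{174}}{6}$
$\frac{J}{2} + \frac{y{\left(1,w{\left(1 \right)} \right)}}{-56} = \frac{263}{2} + \frac{-4 + \frac{i \sqrt{174}}{6}}{-56} = 263 \cdot \frac{1}{2} + \left(-4 + \frac{i \sqrt{174}}{6}\right) \left(- \frac{1}{56}\right) = \frac{263}{2} + \left(\frac{1}{14} - \frac{i \sqrt{174}}{336}\right) = \frac{921}{7} - \frac{i \sqrt{174}}{336}$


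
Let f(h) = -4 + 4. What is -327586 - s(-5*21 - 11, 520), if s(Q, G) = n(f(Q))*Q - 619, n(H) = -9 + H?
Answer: -328011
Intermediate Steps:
f(h) = 0
s(Q, G) = -619 - 9*Q (s(Q, G) = (-9 + 0)*Q - 619 = -9*Q - 619 = -619 - 9*Q)
-327586 - s(-5*21 - 11, 520) = -327586 - (-619 - 9*(-5*21 - 11)) = -327586 - (-619 - 9*(-105 - 11)) = -327586 - (-619 - 9*(-116)) = -327586 - (-619 + 1044) = -327586 - 1*425 = -327586 - 425 = -328011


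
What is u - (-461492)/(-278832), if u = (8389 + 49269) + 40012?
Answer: 6808264987/69708 ≈ 97668.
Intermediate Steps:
u = 97670 (u = 57658 + 40012 = 97670)
u - (-461492)/(-278832) = 97670 - (-461492)/(-278832) = 97670 - (-461492)*(-1)/278832 = 97670 - 1*115373/69708 = 97670 - 115373/69708 = 6808264987/69708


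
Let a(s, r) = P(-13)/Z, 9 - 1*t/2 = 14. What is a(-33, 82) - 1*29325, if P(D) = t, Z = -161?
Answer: -4721315/161 ≈ -29325.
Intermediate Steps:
t = -10 (t = 18 - 2*14 = 18 - 28 = -10)
P(D) = -10
a(s, r) = 10/161 (a(s, r) = -10/(-161) = -10*(-1/161) = 10/161)
a(-33, 82) - 1*29325 = 10/161 - 1*29325 = 10/161 - 29325 = -4721315/161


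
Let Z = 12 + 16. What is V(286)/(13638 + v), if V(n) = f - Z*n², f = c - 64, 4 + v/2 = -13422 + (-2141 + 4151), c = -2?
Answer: 1145177/4597 ≈ 249.11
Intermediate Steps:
Z = 28
v = -22832 (v = -8 + 2*(-13422 + (-2141 + 4151)) = -8 + 2*(-13422 + 2010) = -8 + 2*(-11412) = -8 - 22824 = -22832)
f = -66 (f = -2 - 64 = -66)
V(n) = -66 - 28*n²
V(286)/(13638 + v) = (-66 - 28*286²)/(13638 - 22832) = (-66 - 28*81796)/(-9194) = (-66 - 2290288)*(-1/9194) = -2290354*(-1/9194) = 1145177/4597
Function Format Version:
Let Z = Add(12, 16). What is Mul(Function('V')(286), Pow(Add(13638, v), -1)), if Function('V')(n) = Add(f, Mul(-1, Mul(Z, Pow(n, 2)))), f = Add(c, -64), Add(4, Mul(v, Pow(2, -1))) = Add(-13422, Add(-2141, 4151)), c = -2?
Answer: Rational(1145177, 4597) ≈ 249.11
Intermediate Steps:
Z = 28
v = -22832 (v = Add(-8, Mul(2, Add(-13422, Add(-2141, 4151)))) = Add(-8, Mul(2, Add(-13422, 2010))) = Add(-8, Mul(2, -11412)) = Add(-8, -22824) = -22832)
f = -66 (f = Add(-2, -64) = -66)
Function('V')(n) = Add(-66, Mul(-28, Pow(n, 2))) (Function('V')(n) = Add(-66, Mul(-1, Mul(28, Pow(n, 2)))) = Add(-66, Mul(-28, Pow(n, 2))))
Mul(Function('V')(286), Pow(Add(13638, v), -1)) = Mul(Add(-66, Mul(-28, Pow(286, 2))), Pow(Add(13638, -22832), -1)) = Mul(Add(-66, Mul(-28, 81796)), Pow(-9194, -1)) = Mul(Add(-66, -2290288), Rational(-1, 9194)) = Mul(-2290354, Rational(-1, 9194)) = Rational(1145177, 4597)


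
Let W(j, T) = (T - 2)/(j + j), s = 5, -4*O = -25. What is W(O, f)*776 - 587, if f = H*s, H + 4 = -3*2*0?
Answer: -48819/25 ≈ -1952.8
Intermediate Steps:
O = 25/4 (O = -¼*(-25) = 25/4 ≈ 6.2500)
H = -4 (H = -4 - 3*2*0 = -4 - 6*0 = -4 + 0 = -4)
f = -20 (f = -4*5 = -20)
W(j, T) = (-2 + T)/(2*j) (W(j, T) = (-2 + T)/((2*j)) = (-2 + T)*(1/(2*j)) = (-2 + T)/(2*j))
W(O, f)*776 - 587 = ((-2 - 20)/(2*(25/4)))*776 - 587 = ((½)*(4/25)*(-22))*776 - 587 = -44/25*776 - 587 = -34144/25 - 587 = -48819/25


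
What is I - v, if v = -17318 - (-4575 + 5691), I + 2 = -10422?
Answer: 8010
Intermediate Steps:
I = -10424 (I = -2 - 10422 = -10424)
v = -18434 (v = -17318 - 1*1116 = -17318 - 1116 = -18434)
I - v = -10424 - 1*(-18434) = -10424 + 18434 = 8010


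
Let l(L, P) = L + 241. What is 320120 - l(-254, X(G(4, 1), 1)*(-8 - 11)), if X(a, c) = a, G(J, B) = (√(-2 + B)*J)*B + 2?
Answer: 320133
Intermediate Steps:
G(J, B) = 2 + B*J*√(-2 + B) (G(J, B) = (J*√(-2 + B))*B + 2 = B*J*√(-2 + B) + 2 = 2 + B*J*√(-2 + B))
l(L, P) = 241 + L
320120 - l(-254, X(G(4, 1), 1)*(-8 - 11)) = 320120 - (241 - 254) = 320120 - 1*(-13) = 320120 + 13 = 320133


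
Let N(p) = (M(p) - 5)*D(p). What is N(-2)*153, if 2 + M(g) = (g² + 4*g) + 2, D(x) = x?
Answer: 2754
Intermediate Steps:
M(g) = g² + 4*g (M(g) = -2 + ((g² + 4*g) + 2) = -2 + (2 + g² + 4*g) = g² + 4*g)
N(p) = p*(-5 + p*(4 + p)) (N(p) = (p*(4 + p) - 5)*p = (-5 + p*(4 + p))*p = p*(-5 + p*(4 + p)))
N(-2)*153 = -2*(-5 - 2*(4 - 2))*153 = -2*(-5 - 2*2)*153 = -2*(-5 - 4)*153 = -2*(-9)*153 = 18*153 = 2754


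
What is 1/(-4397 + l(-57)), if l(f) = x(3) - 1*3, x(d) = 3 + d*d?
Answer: -1/4388 ≈ -0.00022789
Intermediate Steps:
x(d) = 3 + d²
l(f) = 9 (l(f) = (3 + 3²) - 1*3 = (3 + 9) - 3 = 12 - 3 = 9)
1/(-4397 + l(-57)) = 1/(-4397 + 9) = 1/(-4388) = -1/4388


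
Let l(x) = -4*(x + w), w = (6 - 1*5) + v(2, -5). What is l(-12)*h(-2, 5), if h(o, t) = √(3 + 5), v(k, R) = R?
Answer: 128*√2 ≈ 181.02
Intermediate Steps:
h(o, t) = 2*√2 (h(o, t) = √8 = 2*√2)
w = -4 (w = (6 - 1*5) - 5 = (6 - 5) - 5 = 1 - 5 = -4)
l(x) = 16 - 4*x (l(x) = -4*(x - 4) = -4*(-4 + x) = 16 - 4*x)
l(-12)*h(-2, 5) = (16 - 4*(-12))*(2*√2) = (16 + 48)*(2*√2) = 64*(2*√2) = 128*√2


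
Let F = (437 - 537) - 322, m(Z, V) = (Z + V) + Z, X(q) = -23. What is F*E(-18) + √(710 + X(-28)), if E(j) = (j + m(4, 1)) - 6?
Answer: 6330 + √687 ≈ 6356.2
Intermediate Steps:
m(Z, V) = V + 2*Z (m(Z, V) = (V + Z) + Z = V + 2*Z)
F = -422 (F = -100 - 322 = -422)
E(j) = 3 + j (E(j) = (j + (1 + 2*4)) - 6 = (j + (1 + 8)) - 6 = (j + 9) - 6 = (9 + j) - 6 = 3 + j)
F*E(-18) + √(710 + X(-28)) = -422*(3 - 18) + √(710 - 23) = -422*(-15) + √687 = 6330 + √687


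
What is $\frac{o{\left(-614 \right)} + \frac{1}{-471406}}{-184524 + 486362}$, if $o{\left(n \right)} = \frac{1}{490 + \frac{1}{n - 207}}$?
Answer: $\frac{386622037}{57240995482237892} \approx 6.7543 \cdot 10^{-9}$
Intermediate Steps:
$o{\left(n \right)} = \frac{1}{490 + \frac{1}{-207 + n}}$
$\frac{o{\left(-614 \right)} + \frac{1}{-471406}}{-184524 + 486362} = \frac{\frac{-207 - 614}{-101429 + 490 \left(-614\right)} + \frac{1}{-471406}}{-184524 + 486362} = \frac{\frac{1}{-101429 - 300860} \left(-821\right) - \frac{1}{471406}}{301838} = \left(\frac{1}{-402289} \left(-821\right) - \frac{1}{471406}\right) \frac{1}{301838} = \left(\left(- \frac{1}{402289}\right) \left(-821\right) - \frac{1}{471406}\right) \frac{1}{301838} = \left(\frac{821}{402289} - \frac{1}{471406}\right) \frac{1}{301838} = \frac{386622037}{189641448334} \cdot \frac{1}{301838} = \frac{386622037}{57240995482237892}$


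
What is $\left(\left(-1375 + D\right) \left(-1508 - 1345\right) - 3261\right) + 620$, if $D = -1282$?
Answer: $7577780$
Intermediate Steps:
$\left(\left(-1375 + D\right) \left(-1508 - 1345\right) - 3261\right) + 620 = \left(\left(-1375 - 1282\right) \left(-1508 - 1345\right) - 3261\right) + 620 = \left(\left(-2657\right) \left(-2853\right) - 3261\right) + 620 = \left(7580421 - 3261\right) + 620 = 7577160 + 620 = 7577780$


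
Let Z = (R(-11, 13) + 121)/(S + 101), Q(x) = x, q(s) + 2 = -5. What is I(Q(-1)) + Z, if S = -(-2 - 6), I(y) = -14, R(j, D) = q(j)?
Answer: -1412/109 ≈ -12.954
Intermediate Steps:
q(s) = -7 (q(s) = -2 - 5 = -7)
R(j, D) = -7
S = 8 (S = -1*(-8) = 8)
Z = 114/109 (Z = (-7 + 121)/(8 + 101) = 114/109 ≈ 1.0459)
I(Q(-1)) + Z = -14 + 114/109 = -1412/109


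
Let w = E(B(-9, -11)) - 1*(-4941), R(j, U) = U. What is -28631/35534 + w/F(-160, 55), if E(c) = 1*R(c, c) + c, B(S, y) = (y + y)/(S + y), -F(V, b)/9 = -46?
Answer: 409496087/36777690 ≈ 11.134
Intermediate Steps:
F(V, b) = 414 (F(V, b) = -9*(-46) = 414)
B(S, y) = 2*y/(S + y) (B(S, y) = (2*y)/(S + y) = 2*y/(S + y))
E(c) = 2*c (E(c) = 1*c + c = c + c = 2*c)
w = 24716/5 (w = 2*(2*(-11)/(-9 - 11)) - 1*(-4941) = 2*(2*(-11)/(-20)) + 4941 = 2*(2*(-11)*(-1/20)) + 4941 = 2*(11/10) + 4941 = 11/5 + 4941 = 24716/5 ≈ 4943.2)
-28631/35534 + w/F(-160, 55) = -28631/35534 + (24716/5)/414 = -28631*1/35534 + (24716/5)*(1/414) = -28631/35534 + 12358/1035 = 409496087/36777690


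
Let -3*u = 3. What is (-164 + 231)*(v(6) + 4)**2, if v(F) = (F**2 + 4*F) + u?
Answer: 265923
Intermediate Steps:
u = -1 (u = -1/3*3 = -1)
v(F) = -1 + F**2 + 4*F (v(F) = (F**2 + 4*F) - 1 = -1 + F**2 + 4*F)
(-164 + 231)*(v(6) + 4)**2 = (-164 + 231)*((-1 + 6**2 + 4*6) + 4)**2 = 67*((-1 + 36 + 24) + 4)**2 = 67*(59 + 4)**2 = 67*63**2 = 67*3969 = 265923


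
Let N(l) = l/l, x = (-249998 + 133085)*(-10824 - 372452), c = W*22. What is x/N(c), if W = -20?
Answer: 44809946988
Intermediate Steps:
c = -440 (c = -20*22 = -440)
x = 44809946988 (x = -116913*(-383276) = 44809946988)
N(l) = 1
x/N(c) = 44809946988/1 = 44809946988*1 = 44809946988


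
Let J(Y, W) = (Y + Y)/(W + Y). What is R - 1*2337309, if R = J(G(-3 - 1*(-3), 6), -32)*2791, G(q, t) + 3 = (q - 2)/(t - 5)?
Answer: -86452523/37 ≈ -2.3366e+6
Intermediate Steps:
G(q, t) = -3 + (-2 + q)/(-5 + t) (G(q, t) = -3 + (q - 2)/(t - 5) = -3 + (-2 + q)/(-5 + t))
J(Y, W) = 2*Y/(W + Y) (J(Y, W) = (2*Y)/(W + Y) = 2*Y/(W + Y))
R = 27910/37 (R = (2*((13 + (-3 - 1*(-3)) - 3*6)/(-5 + 6))/(-32 + (13 + (-3 - 1*(-3)) - 3*6)/(-5 + 6)))*2791 = (2*((13 + (-3 + 3) - 18)/1)/(-32 + (13 + (-3 + 3) - 18)/1))*2791 = (2*(1*(13 + 0 - 18))/(-32 + 1*(13 + 0 - 18)))*2791 = (2*(1*(-5))/(-32 + 1*(-5)))*2791 = (2*(-5)/(-32 - 5))*2791 = (2*(-5)/(-37))*2791 = (2*(-5)*(-1/37))*2791 = (10/37)*2791 = 27910/37 ≈ 754.32)
R - 1*2337309 = 27910/37 - 1*2337309 = 27910/37 - 2337309 = -86452523/37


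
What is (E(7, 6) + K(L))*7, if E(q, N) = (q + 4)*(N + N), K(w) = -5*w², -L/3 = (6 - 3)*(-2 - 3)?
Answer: -69951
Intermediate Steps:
L = 45 (L = -3*(6 - 3)*(-2 - 3) = -9*(-5) = -3*(-15) = 45)
E(q, N) = 2*N*(4 + q) (E(q, N) = (4 + q)*(2*N) = 2*N*(4 + q))
(E(7, 6) + K(L))*7 = (2*6*(4 + 7) - 5*45²)*7 = (2*6*11 - 5*2025)*7 = (132 - 10125)*7 = -9993*7 = -69951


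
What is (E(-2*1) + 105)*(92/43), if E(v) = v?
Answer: 9476/43 ≈ 220.37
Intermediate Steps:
(E(-2*1) + 105)*(92/43) = (-2*1 + 105)*(92/43) = (-2 + 105)*(92*(1/43)) = 103*(92/43) = 9476/43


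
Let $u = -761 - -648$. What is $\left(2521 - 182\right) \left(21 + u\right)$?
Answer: $-215188$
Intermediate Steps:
$u = -113$ ($u = -761 + 648 = -113$)
$\left(2521 - 182\right) \left(21 + u\right) = \left(2521 - 182\right) \left(21 - 113\right) = 2339 \left(-92\right) = -215188$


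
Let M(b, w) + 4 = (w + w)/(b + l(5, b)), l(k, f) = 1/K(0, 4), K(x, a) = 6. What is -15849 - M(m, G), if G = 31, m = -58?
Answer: -5497843/347 ≈ -15844.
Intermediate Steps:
l(k, f) = ⅙ (l(k, f) = 1/6 = ⅙)
M(b, w) = -4 + 2*w/(⅙ + b) (M(b, w) = -4 + (w + w)/(b + ⅙) = -4 + (2*w)/(⅙ + b) = -4 + 2*w/(⅙ + b))
-15849 - M(m, G) = -15849 - 4*(-1 - 6*(-58) + 3*31)/(1 + 6*(-58)) = -15849 - 4*(-1 + 348 + 93)/(1 - 348) = -15849 - 4*440/(-347) = -15849 - 4*(-1)*440/347 = -15849 - 1*(-1760/347) = -15849 + 1760/347 = -5497843/347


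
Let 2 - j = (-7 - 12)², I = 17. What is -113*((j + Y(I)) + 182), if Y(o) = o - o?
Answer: 20001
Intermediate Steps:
Y(o) = 0
j = -359 (j = 2 - (-7 - 12)² = 2 - 1*(-19)² = 2 - 1*361 = 2 - 361 = -359)
-113*((j + Y(I)) + 182) = -113*((-359 + 0) + 182) = -113*(-359 + 182) = -113*(-177) = 20001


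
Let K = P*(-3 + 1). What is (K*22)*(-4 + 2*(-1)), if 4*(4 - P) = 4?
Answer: 792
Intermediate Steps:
P = 3 (P = 4 - 1/4*4 = 4 - 1 = 3)
K = -6 (K = 3*(-3 + 1) = 3*(-2) = -6)
(K*22)*(-4 + 2*(-1)) = (-6*22)*(-4 + 2*(-1)) = -132*(-4 - 2) = -132*(-6) = 792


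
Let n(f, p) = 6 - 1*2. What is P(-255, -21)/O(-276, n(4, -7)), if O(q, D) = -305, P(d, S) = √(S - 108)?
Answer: -I*√129/305 ≈ -0.037239*I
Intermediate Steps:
P(d, S) = √(-108 + S)
n(f, p) = 4 (n(f, p) = 6 - 2 = 4)
P(-255, -21)/O(-276, n(4, -7)) = √(-108 - 21)/(-305) = √(-129)*(-1/305) = (I*√129)*(-1/305) = -I*√129/305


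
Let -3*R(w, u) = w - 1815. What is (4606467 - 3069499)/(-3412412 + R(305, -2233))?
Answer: -2305452/5117863 ≈ -0.45047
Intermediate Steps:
R(w, u) = 605 - w/3 (R(w, u) = -(w - 1815)/3 = -(-1815 + w)/3 = 605 - w/3)
(4606467 - 3069499)/(-3412412 + R(305, -2233)) = (4606467 - 3069499)/(-3412412 + (605 - ⅓*305)) = 1536968/(-3412412 + (605 - 305/3)) = 1536968/(-3412412 + 1510/3) = 1536968/(-10235726/3) = 1536968*(-3/10235726) = -2305452/5117863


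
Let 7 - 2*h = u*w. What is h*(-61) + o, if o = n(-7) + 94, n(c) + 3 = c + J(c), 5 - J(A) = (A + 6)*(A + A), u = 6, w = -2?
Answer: -1009/2 ≈ -504.50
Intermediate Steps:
J(A) = 5 - 2*A*(6 + A) (J(A) = 5 - (A + 6)*(A + A) = 5 - (6 + A)*2*A = 5 - 2*A*(6 + A))
n(c) = 2 - 11*c - 2*c² (n(c) = -3 + (c + (5 - 12*c - 2*c²)) = -3 + (5 - 11*c - 2*c²) = 2 - 11*c - 2*c²)
o = 75 (o = (2 - 11*(-7) - 2*(-7)²) + 94 = (2 + 77 - 2*49) + 94 = (2 + 77 - 98) + 94 = -19 + 94 = 75)
h = 19/2 (h = 7/2 - 3*(-2) = 7/2 - ½*(-12) = 7/2 + 6 = 19/2 ≈ 9.5000)
h*(-61) + o = (19/2)*(-61) + 75 = -1159/2 + 75 = -1009/2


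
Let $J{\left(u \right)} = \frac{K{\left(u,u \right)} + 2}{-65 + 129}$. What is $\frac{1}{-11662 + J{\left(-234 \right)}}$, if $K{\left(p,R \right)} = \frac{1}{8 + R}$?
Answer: $- \frac{14464}{168678717} \approx -8.5749 \cdot 10^{-5}$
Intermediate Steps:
$J{\left(u \right)} = \frac{1}{32} + \frac{1}{64 \left(8 + u\right)}$ ($J{\left(u \right)} = \frac{\frac{1}{8 + u} + 2}{-65 + 129} = \frac{2 + \frac{1}{8 + u}}{64} = \left(2 + \frac{1}{8 + u}\right) \frac{1}{64} = \frac{1}{32} + \frac{1}{64 \left(8 + u\right)}$)
$\frac{1}{-11662 + J{\left(-234 \right)}} = \frac{1}{-11662 + \frac{17 + 2 \left(-234\right)}{64 \left(8 - 234\right)}} = \frac{1}{-11662 + \frac{17 - 468}{64 \left(-226\right)}} = \frac{1}{-11662 + \frac{1}{64} \left(- \frac{1}{226}\right) \left(-451\right)} = \frac{1}{-11662 + \frac{451}{14464}} = \frac{1}{- \frac{168678717}{14464}} = - \frac{14464}{168678717}$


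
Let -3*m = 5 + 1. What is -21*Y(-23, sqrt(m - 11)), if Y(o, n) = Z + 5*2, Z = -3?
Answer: -147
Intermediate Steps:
m = -2 (m = -(5 + 1)/3 = -1/3*6 = -2)
Y(o, n) = 7 (Y(o, n) = -3 + 5*2 = -3 + 10 = 7)
-21*Y(-23, sqrt(m - 11)) = -21*7 = -147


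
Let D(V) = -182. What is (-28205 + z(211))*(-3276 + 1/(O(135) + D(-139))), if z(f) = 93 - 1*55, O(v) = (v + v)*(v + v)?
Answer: 6710060111889/72718 ≈ 9.2275e+7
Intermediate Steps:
O(v) = 4*v**2 (O(v) = (2*v)*(2*v) = 4*v**2)
z(f) = 38 (z(f) = 93 - 55 = 38)
(-28205 + z(211))*(-3276 + 1/(O(135) + D(-139))) = (-28205 + 38)*(-3276 + 1/(4*135**2 - 182)) = -28167*(-3276 + 1/(4*18225 - 182)) = -28167*(-3276 + 1/(72900 - 182)) = -28167*(-3276 + 1/72718) = -28167*(-238224167/72718) = 6710060111889/72718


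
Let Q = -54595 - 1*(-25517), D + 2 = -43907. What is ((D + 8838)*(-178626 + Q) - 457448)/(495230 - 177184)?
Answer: 3641964768/159023 ≈ 22902.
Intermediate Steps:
D = -43909 (D = -2 - 43907 = -43909)
Q = -29078 (Q = -54595 + 25517 = -29078)
((D + 8838)*(-178626 + Q) - 457448)/(495230 - 177184) = ((-43909 + 8838)*(-178626 - 29078) - 457448)/(495230 - 177184) = (-35071*(-207704) - 457448)/318046 = (7284386984 - 457448)*(1/318046) = 7283929536*(1/318046) = 3641964768/159023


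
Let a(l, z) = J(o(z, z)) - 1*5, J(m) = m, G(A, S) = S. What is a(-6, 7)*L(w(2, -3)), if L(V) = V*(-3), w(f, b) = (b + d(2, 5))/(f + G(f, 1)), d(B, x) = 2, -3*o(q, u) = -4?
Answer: -11/3 ≈ -3.6667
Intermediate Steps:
o(q, u) = 4/3 (o(q, u) = -1/3*(-4) = 4/3)
w(f, b) = (2 + b)/(1 + f) (w(f, b) = (b + 2)/(f + 1) = (2 + b)/(1 + f))
a(l, z) = -11/3 (a(l, z) = 4/3 - 1*5 = 4/3 - 5 = -11/3)
L(V) = -3*V
a(-6, 7)*L(w(2, -3)) = -(-11)*(2 - 3)/(1 + 2) = -(-11)*-1/3 = -(-11)*(1/3)*(-1) = -(-11)*(-1)/3 = -11/3*1 = -11/3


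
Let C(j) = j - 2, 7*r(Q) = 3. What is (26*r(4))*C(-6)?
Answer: -624/7 ≈ -89.143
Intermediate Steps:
r(Q) = 3/7 (r(Q) = (1/7)*3 = 3/7)
C(j) = -2 + j
(26*r(4))*C(-6) = (26*(3/7))*(-2 - 6) = (78/7)*(-8) = -624/7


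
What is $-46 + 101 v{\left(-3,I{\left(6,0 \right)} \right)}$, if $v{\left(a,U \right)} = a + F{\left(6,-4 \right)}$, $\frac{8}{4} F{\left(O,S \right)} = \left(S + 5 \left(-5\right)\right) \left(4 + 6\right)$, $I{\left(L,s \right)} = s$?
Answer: $-14994$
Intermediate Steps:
$F{\left(O,S \right)} = -125 + 5 S$ ($F{\left(O,S \right)} = \frac{\left(S + 5 \left(-5\right)\right) \left(4 + 6\right)}{2} = \frac{\left(S - 25\right) 10}{2} = \frac{\left(-25 + S\right) 10}{2} = \frac{-250 + 10 S}{2} = -125 + 5 S$)
$v{\left(a,U \right)} = -145 + a$ ($v{\left(a,U \right)} = a + \left(-125 + 5 \left(-4\right)\right) = a - 145 = -145 + a$)
$-46 + 101 v{\left(-3,I{\left(6,0 \right)} \right)} = -46 + 101 \left(-145 - 3\right) = -46 + 101 \left(-148\right) = -46 - 14948 = -14994$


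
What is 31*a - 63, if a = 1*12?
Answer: 309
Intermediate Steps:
a = 12
31*a - 63 = 31*12 - 63 = 372 - 63 = 309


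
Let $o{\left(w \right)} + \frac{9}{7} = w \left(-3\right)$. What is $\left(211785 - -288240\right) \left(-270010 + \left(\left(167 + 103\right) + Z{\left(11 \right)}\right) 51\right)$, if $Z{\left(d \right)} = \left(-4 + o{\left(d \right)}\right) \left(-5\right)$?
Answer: $- \frac{862713133500}{7} \approx -1.2324 \cdot 10^{11}$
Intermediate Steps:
$o{\left(w \right)} = - \frac{9}{7} - 3 w$ ($o{\left(w \right)} = - \frac{9}{7} + w \left(-3\right) = - \frac{9}{7} - 3 w$)
$Z{\left(d \right)} = \frac{185}{7} + 15 d$ ($Z{\left(d \right)} = \left(-4 - \left(\frac{9}{7} + 3 d\right)\right) \left(-5\right) = \left(- \frac{37}{7} - 3 d\right) \left(-5\right) = \frac{185}{7} + 15 d$)
$\left(211785 - -288240\right) \left(-270010 + \left(\left(167 + 103\right) + Z{\left(11 \right)}\right) 51\right) = \left(211785 - -288240\right) \left(-270010 + \left(\left(167 + 103\right) + \left(\frac{185}{7} + 15 \cdot 11\right)\right) 51\right) = \left(211785 + 288240\right) \left(-270010 + \left(270 + \left(\frac{185}{7} + 165\right)\right) 51\right) = 500025 \left(-270010 + \left(270 + \frac{1340}{7}\right) 51\right) = 500025 \left(-270010 + \frac{3230}{7} \cdot 51\right) = 500025 \left(-270010 + \frac{164730}{7}\right) = 500025 \left(- \frac{1725340}{7}\right) = - \frac{862713133500}{7}$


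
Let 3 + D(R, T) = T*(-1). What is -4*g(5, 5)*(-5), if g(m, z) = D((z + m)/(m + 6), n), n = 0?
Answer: -60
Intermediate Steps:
D(R, T) = -3 - T (D(R, T) = -3 + T*(-1) = -3 - T)
g(m, z) = -3 (g(m, z) = -3 - 1*0 = -3 + 0 = -3)
-4*g(5, 5)*(-5) = -4*(-3)*(-5) = 12*(-5) = -60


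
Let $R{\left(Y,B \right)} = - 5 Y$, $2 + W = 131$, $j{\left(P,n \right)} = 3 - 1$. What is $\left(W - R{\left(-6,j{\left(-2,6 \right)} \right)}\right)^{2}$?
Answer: $9801$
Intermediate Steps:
$j{\left(P,n \right)} = 2$
$W = 129$ ($W = -2 + 131 = 129$)
$\left(W - R{\left(-6,j{\left(-2,6 \right)} \right)}\right)^{2} = \left(129 - \left(-5\right) \left(-6\right)\right)^{2} = \left(129 - 30\right)^{2} = 99^{2} = 9801$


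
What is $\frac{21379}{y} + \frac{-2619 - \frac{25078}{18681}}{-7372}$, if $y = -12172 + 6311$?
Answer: $- \frac{2657337895591}{807155421852} \approx -3.2922$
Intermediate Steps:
$y = -5861$
$\frac{21379}{y} + \frac{-2619 - \frac{25078}{18681}}{-7372} = \frac{21379}{-5861} + \frac{-2619 - \frac{25078}{18681}}{-7372} = 21379 \left(- \frac{1}{5861}\right) + \left(-2619 - \frac{25078}{18681}\right) \left(- \frac{1}{7372}\right) = - \frac{21379}{5861} + \left(-2619 - \frac{25078}{18681}\right) \left(- \frac{1}{7372}\right) = - \frac{21379}{5861} - - \frac{48950617}{137716332} = - \frac{21379}{5861} + \frac{48950617}{137716332} = - \frac{2657337895591}{807155421852}$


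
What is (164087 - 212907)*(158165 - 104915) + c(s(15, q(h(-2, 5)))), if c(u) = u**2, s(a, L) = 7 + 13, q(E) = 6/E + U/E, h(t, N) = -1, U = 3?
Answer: -2599664600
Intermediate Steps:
q(E) = 9/E (q(E) = 6/E + 3/E = 9/E)
s(a, L) = 20
(164087 - 212907)*(158165 - 104915) + c(s(15, q(h(-2, 5)))) = (164087 - 212907)*(158165 - 104915) + 20**2 = -48820*53250 + 400 = -2599665000 + 400 = -2599664600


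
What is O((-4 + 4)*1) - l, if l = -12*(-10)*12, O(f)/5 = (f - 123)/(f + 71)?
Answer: -102855/71 ≈ -1448.7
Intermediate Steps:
O(f) = 5*(-123 + f)/(71 + f) (O(f) = 5*((f - 123)/(f + 71)) = 5*((-123 + f)/(71 + f)) = 5*(-123 + f)/(71 + f))
l = 1440 (l = 120*12 = 1440)
O((-4 + 4)*1) - l = 5*(-123 + (-4 + 4)*1)/(71 + (-4 + 4)*1) - 1*1440 = 5*(-123 + 0*1)/(71 + 0*1) - 1440 = 5*(-123 + 0)/(71 + 0) - 1440 = 5*(-123)/71 - 1440 = 5*(1/71)*(-123) - 1440 = -615/71 - 1440 = -102855/71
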